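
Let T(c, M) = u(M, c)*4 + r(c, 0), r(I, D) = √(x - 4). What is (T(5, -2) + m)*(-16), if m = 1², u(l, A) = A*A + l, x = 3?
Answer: -1488 - 16*I ≈ -1488.0 - 16.0*I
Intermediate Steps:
u(l, A) = l + A² (u(l, A) = A² + l = l + A²)
m = 1
r(I, D) = I (r(I, D) = √(3 - 4) = √(-1) = I)
T(c, M) = I + 4*M + 4*c² (T(c, M) = (M + c²)*4 + I = (4*M + 4*c²) + I = I + 4*M + 4*c²)
(T(5, -2) + m)*(-16) = ((I + 4*(-2) + 4*5²) + 1)*(-16) = ((I - 8 + 4*25) + 1)*(-16) = ((I - 8 + 100) + 1)*(-16) = ((92 + I) + 1)*(-16) = (93 + I)*(-16) = -1488 - 16*I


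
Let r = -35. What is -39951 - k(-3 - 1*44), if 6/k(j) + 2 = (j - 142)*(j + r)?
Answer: -309540351/7748 ≈ -39951.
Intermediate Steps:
k(j) = 6/(-2 + (-142 + j)*(-35 + j)) (k(j) = 6/(-2 + (j - 142)*(j - 35)) = 6/(-2 + (-142 + j)*(-35 + j)))
-39951 - k(-3 - 1*44) = -39951 - 6/(4968 + (-3 - 1*44)² - 177*(-3 - 1*44)) = -39951 - 6/(4968 + (-3 - 44)² - 177*(-3 - 44)) = -39951 - 6/(4968 + (-47)² - 177*(-47)) = -39951 - 6/(4968 + 2209 + 8319) = -39951 - 6/15496 = -39951 - 1*3/7748 = -39951 - 3/7748 = -309540351/7748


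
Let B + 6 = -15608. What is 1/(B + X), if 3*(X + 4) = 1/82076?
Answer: -246228/3845588903 ≈ -6.4029e-5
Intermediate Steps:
X = -984911/246228 (X = -4 + (⅓)/82076 = -4 + (⅓)*(1/82076) = -4 + 1/246228 = -984911/246228 ≈ -4.0000)
B = -15614 (B = -6 - 15608 = -15614)
1/(B + X) = 1/(-15614 - 984911/246228) = 1/(-3845588903/246228) = -246228/3845588903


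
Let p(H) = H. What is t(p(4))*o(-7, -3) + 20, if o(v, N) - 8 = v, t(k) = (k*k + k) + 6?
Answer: 46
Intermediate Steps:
t(k) = 6 + k + k² (t(k) = (k² + k) + 6 = (k + k²) + 6 = 6 + k + k²)
o(v, N) = 8 + v
t(p(4))*o(-7, -3) + 20 = (6 + 4 + 4²)*(8 - 7) + 20 = (6 + 4 + 16)*1 + 20 = 26*1 + 20 = 26 + 20 = 46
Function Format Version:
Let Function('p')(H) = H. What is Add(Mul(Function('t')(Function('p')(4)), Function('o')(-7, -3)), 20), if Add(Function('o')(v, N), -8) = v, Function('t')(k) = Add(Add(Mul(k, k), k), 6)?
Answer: 46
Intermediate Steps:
Function('t')(k) = Add(6, k, Pow(k, 2)) (Function('t')(k) = Add(Add(Pow(k, 2), k), 6) = Add(Add(k, Pow(k, 2)), 6) = Add(6, k, Pow(k, 2)))
Function('o')(v, N) = Add(8, v)
Add(Mul(Function('t')(Function('p')(4)), Function('o')(-7, -3)), 20) = Add(Mul(Add(6, 4, Pow(4, 2)), Add(8, -7)), 20) = Add(Mul(Add(6, 4, 16), 1), 20) = Add(Mul(26, 1), 20) = Add(26, 20) = 46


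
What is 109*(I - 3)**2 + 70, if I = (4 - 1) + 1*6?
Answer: 3994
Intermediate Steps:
I = 9 (I = 3 + 6 = 9)
109*(I - 3)**2 + 70 = 109*(9 - 3)**2 + 70 = 109*6**2 + 70 = 109*36 + 70 = 3924 + 70 = 3994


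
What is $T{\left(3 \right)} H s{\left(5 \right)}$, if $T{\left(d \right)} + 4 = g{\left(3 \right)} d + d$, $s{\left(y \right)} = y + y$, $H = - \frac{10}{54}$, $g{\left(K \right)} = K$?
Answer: $- \frac{400}{27} \approx -14.815$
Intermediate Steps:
$H = - \frac{5}{27}$ ($H = \left(-10\right) \frac{1}{54} = - \frac{5}{27} \approx -0.18519$)
$s{\left(y \right)} = 2 y$
$T{\left(d \right)} = -4 + 4 d$ ($T{\left(d \right)} = -4 + \left(3 d + d\right) = -4 + 4 d$)
$T{\left(3 \right)} H s{\left(5 \right)} = \left(-4 + 4 \cdot 3\right) \left(- \frac{5}{27}\right) 2 \cdot 5 = \left(-4 + 12\right) \left(- \frac{5}{27}\right) 10 = 8 \left(- \frac{5}{27}\right) 10 = \left(- \frac{40}{27}\right) 10 = - \frac{400}{27}$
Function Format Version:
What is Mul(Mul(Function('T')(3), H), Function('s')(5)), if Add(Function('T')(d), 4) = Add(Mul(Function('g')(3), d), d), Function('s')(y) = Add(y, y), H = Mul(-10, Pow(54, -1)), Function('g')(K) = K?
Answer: Rational(-400, 27) ≈ -14.815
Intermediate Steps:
H = Rational(-5, 27) (H = Mul(-10, Rational(1, 54)) = Rational(-5, 27) ≈ -0.18519)
Function('s')(y) = Mul(2, y)
Function('T')(d) = Add(-4, Mul(4, d)) (Function('T')(d) = Add(-4, Add(Mul(3, d), d)) = Add(-4, Mul(4, d)))
Mul(Mul(Function('T')(3), H), Function('s')(5)) = Mul(Mul(Add(-4, Mul(4, 3)), Rational(-5, 27)), Mul(2, 5)) = Mul(Mul(Add(-4, 12), Rational(-5, 27)), 10) = Mul(Mul(8, Rational(-5, 27)), 10) = Mul(Rational(-40, 27), 10) = Rational(-400, 27)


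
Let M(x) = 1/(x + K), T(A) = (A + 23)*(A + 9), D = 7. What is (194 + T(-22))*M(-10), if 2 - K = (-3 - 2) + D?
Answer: -181/10 ≈ -18.100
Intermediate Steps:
T(A) = (9 + A)*(23 + A) (T(A) = (23 + A)*(9 + A) = (9 + A)*(23 + A))
K = 0 (K = 2 - ((-3 - 2) + 7) = 2 - (-5 + 7) = 2 - 1*2 = 2 - 2 = 0)
M(x) = 1/x (M(x) = 1/(x + 0) = 1/x)
(194 + T(-22))*M(-10) = (194 + (207 + (-22)**2 + 32*(-22)))/(-10) = (194 + (207 + 484 - 704))*(-1/10) = (194 - 13)*(-1/10) = 181*(-1/10) = -181/10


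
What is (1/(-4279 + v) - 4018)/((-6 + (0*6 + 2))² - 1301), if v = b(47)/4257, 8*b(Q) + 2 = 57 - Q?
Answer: 73190694893/23407177070 ≈ 3.1268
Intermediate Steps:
b(Q) = 55/8 - Q/8 (b(Q) = -¼ + (57 - Q)/8 = -¼ + (57/8 - Q/8) = 55/8 - Q/8)
v = 1/4257 (v = (55/8 - ⅛*47)/4257 = (55/8 - 47/8)*(1/4257) = 1*(1/4257) = 1/4257 ≈ 0.00023491)
(1/(-4279 + v) - 4018)/((-6 + (0*6 + 2))² - 1301) = (1/(-4279 + 1/4257) - 4018)/((-6 + (0*6 + 2))² - 1301) = (1/(-18215702/4257) - 4018)/((-6 + (0 + 2))² - 1301) = (-4257/18215702 - 4018)/((-6 + 2)² - 1301) = -73190694893/(18215702*((-4)² - 1301)) = -73190694893/(18215702*(16 - 1301)) = -73190694893/18215702/(-1285) = -73190694893/18215702*(-1/1285) = 73190694893/23407177070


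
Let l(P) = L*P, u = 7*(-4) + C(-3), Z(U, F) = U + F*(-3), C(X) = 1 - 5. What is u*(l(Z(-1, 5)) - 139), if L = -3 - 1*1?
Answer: 2400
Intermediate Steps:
C(X) = -4
Z(U, F) = U - 3*F
u = -32 (u = 7*(-4) - 4 = -28 - 4 = -32)
L = -4 (L = -3 - 1 = -4)
l(P) = -4*P
u*(l(Z(-1, 5)) - 139) = -32*(-4*(-1 - 3*5) - 139) = -32*(-4*(-1 - 15) - 139) = -32*(-4*(-16) - 139) = -32*(64 - 139) = -32*(-75) = 2400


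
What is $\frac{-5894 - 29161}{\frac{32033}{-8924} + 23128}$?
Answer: $- \frac{104276940}{68787413} \approx -1.5159$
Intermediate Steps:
$\frac{-5894 - 29161}{\frac{32033}{-8924} + 23128} = - \frac{35055}{32033 \left(- \frac{1}{8924}\right) + 23128} = - \frac{35055}{- \frac{32033}{8924} + 23128} = - \frac{35055}{\frac{206362239}{8924}} = \left(-35055\right) \frac{8924}{206362239} = - \frac{104276940}{68787413}$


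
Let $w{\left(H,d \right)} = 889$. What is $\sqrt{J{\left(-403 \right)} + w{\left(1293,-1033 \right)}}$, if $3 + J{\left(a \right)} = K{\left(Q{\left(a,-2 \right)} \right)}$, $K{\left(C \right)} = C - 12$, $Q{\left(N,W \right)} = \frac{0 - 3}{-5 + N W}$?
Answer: $\frac{\sqrt{62306319}}{267} \approx 29.563$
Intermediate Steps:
$Q{\left(N,W \right)} = - \frac{3}{-5 + N W}$
$K{\left(C \right)} = -12 + C$ ($K{\left(C \right)} = C - 12 = -12 + C$)
$J{\left(a \right)} = -15 - \frac{3}{-5 - 2 a}$ ($J{\left(a \right)} = -3 - \left(12 + \frac{3}{-5 + a \left(-2\right)}\right) = -3 - \left(12 + \frac{3}{-5 - 2 a}\right) = -15 - \frac{3}{-5 - 2 a}$)
$\sqrt{J{\left(-403 \right)} + w{\left(1293,-1033 \right)}} = \sqrt{\frac{6 \left(12 + 5 \left(-403\right)\right)}{-5 - -806} + 889} = \sqrt{\frac{6 \left(12 - 2015\right)}{-5 + 806} + 889} = \sqrt{6 \cdot \frac{1}{801} \left(-2003\right) + 889} = \sqrt{- \frac{4006}{267} + 889} = \sqrt{\frac{233357}{267}} = \frac{\sqrt{62306319}}{267}$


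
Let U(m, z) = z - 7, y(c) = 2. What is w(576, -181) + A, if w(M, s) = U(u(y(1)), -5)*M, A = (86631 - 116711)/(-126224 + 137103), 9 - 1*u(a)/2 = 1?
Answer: -75225728/10879 ≈ -6914.8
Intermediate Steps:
u(a) = 16 (u(a) = 18 - 2*1 = 18 - 2 = 16)
A = -30080/10879 ≈ -2.7650
U(m, z) = -7 + z
w(M, s) = -12*M (w(M, s) = (-7 - 5)*M = -12*M)
w(576, -181) + A = -12*576 - 30080/10879 = -6912 - 30080/10879 = -75225728/10879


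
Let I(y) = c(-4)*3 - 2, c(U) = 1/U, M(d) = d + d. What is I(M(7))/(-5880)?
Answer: 11/23520 ≈ 0.00046769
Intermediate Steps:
M(d) = 2*d
c(U) = 1/U
I(y) = -11/4 (I(y) = 3/(-4) - 2 = -¼*3 - 2 = -¾ - 2 = -11/4)
I(M(7))/(-5880) = -11/4/(-5880) = -11/4*(-1/5880) = 11/23520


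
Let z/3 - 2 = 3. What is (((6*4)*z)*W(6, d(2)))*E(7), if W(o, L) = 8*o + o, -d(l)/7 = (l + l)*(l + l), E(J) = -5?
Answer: -97200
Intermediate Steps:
z = 15 (z = 6 + 3*3 = 6 + 9 = 15)
d(l) = -28*l**2 (d(l) = -7*(l + l)*(l + l) = -7*2*l*2*l = -28*l**2)
W(o, L) = 9*o
(((6*4)*z)*W(6, d(2)))*E(7) = (((6*4)*15)*(9*6))*(-5) = ((24*15)*54)*(-5) = (360*54)*(-5) = 19440*(-5) = -97200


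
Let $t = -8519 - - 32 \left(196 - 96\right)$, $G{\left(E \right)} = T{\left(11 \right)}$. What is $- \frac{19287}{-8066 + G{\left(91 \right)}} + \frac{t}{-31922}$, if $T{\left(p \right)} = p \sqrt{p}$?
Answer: $\frac{5312120720499}{2076814196050} + \frac{212157 \sqrt{11}}{65059025} \approx 2.5686$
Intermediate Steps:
$T{\left(p \right)} = p^{\frac{3}{2}}$
$G{\left(E \right)} = 11 \sqrt{11}$ ($G{\left(E \right)} = 11^{\frac{3}{2}} = 11 \sqrt{11}$)
$t = -5319$ ($t = -8519 - - 32 \left(196 - 96\right) = -8519 - \left(-32\right) 100 = -8519 - -3200 = -8519 + 3200 = -5319$)
$- \frac{19287}{-8066 + G{\left(91 \right)}} + \frac{t}{-31922} = - \frac{19287}{-8066 + 11 \sqrt{11}} - \frac{5319}{-31922} = - \frac{19287}{-8066 + 11 \sqrt{11}} - - \frac{5319}{31922} = - \frac{19287}{-8066 + 11 \sqrt{11}} + \frac{5319}{31922} = \frac{5319}{31922} - \frac{19287}{-8066 + 11 \sqrt{11}}$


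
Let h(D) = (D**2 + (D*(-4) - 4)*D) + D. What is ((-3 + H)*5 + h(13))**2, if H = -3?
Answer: 331776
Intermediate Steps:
h(D) = D + D**2 + D*(-4 - 4*D) (h(D) = (D**2 + (-4*D - 4)*D) + D = (D**2 + (-4 - 4*D)*D) + D = (D**2 + D*(-4 - 4*D)) + D = D + D**2 + D*(-4 - 4*D))
((-3 + H)*5 + h(13))**2 = ((-3 - 3)*5 - 3*13*(1 + 13))**2 = (-6*5 - 3*13*14)**2 = (-30 - 546)**2 = (-576)**2 = 331776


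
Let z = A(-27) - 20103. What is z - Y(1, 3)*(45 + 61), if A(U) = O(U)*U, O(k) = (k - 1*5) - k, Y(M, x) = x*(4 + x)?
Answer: -22194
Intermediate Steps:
O(k) = -5 (O(k) = (k - 5) - k = (-5 + k) - k = -5)
A(U) = -5*U
z = -19968 (z = -5*(-27) - 20103 = 135 - 20103 = -19968)
z - Y(1, 3)*(45 + 61) = -19968 - 3*(4 + 3)*(45 + 61) = -19968 - 3*7*106 = -19968 - 21*106 = -19968 - 1*2226 = -19968 - 2226 = -22194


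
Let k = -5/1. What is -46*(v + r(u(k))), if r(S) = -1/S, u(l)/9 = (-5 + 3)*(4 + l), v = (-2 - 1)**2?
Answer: -3703/9 ≈ -411.44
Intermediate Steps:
v = 9 (v = (-3)**2 = 9)
k = -5 (k = -5*1 = -5)
u(l) = -72 - 18*l (u(l) = 9*((-5 + 3)*(4 + l)) = 9*(-2*(4 + l)) = 9*(-8 - 2*l) = -72 - 18*l)
-46*(v + r(u(k))) = -46*(9 - 1/(-72 - 18*(-5))) = -46*(9 - 1/(-72 + 90)) = -46*(9 - 1/18) = -46*161/18 = -3703/9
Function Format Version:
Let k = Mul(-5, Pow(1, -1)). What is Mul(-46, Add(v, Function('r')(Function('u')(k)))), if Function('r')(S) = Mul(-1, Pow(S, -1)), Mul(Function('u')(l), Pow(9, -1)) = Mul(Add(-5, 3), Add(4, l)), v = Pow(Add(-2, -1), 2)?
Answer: Rational(-3703, 9) ≈ -411.44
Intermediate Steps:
v = 9 (v = Pow(-3, 2) = 9)
k = -5 (k = Mul(-5, 1) = -5)
Function('u')(l) = Add(-72, Mul(-18, l)) (Function('u')(l) = Mul(9, Mul(Add(-5, 3), Add(4, l))) = Mul(9, Mul(-2, Add(4, l))) = Mul(9, Add(-8, Mul(-2, l))) = Add(-72, Mul(-18, l)))
Mul(-46, Add(v, Function('r')(Function('u')(k)))) = Mul(-46, Add(9, Mul(-1, Pow(Add(-72, Mul(-18, -5)), -1)))) = Mul(-46, Add(9, Mul(-1, Pow(Add(-72, 90), -1)))) = Mul(-46, Add(9, Mul(-1, Pow(18, -1)))) = Mul(-46, Add(9, Mul(-1, Rational(1, 18)))) = Mul(-46, Add(9, Rational(-1, 18))) = Mul(-46, Rational(161, 18)) = Rational(-3703, 9)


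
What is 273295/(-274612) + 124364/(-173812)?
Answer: -20413449327/11932715236 ≈ -1.7107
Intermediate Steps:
273295/(-274612) + 124364/(-173812) = 273295*(-1/274612) + 124364*(-1/173812) = -273295/274612 - 31091/43453 = -20413449327/11932715236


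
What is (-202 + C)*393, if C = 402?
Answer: 78600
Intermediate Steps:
(-202 + C)*393 = (-202 + 402)*393 = 200*393 = 78600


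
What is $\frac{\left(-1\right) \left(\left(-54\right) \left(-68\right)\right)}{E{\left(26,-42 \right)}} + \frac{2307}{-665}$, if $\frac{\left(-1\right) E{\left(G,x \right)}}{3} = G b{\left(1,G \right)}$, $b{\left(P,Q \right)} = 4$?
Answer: $\frac{71754}{8645} \approx 8.3001$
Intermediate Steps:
$E{\left(G,x \right)} = - 12 G$ ($E{\left(G,x \right)} = - 3 G 4 = - 3 \cdot 4 G = - 12 G$)
$\frac{\left(-1\right) \left(\left(-54\right) \left(-68\right)\right)}{E{\left(26,-42 \right)}} + \frac{2307}{-665} = \frac{\left(-1\right) \left(\left(-54\right) \left(-68\right)\right)}{\left(-12\right) 26} + \frac{2307}{-665} = \frac{\left(-1\right) 3672}{-312} + 2307 \left(- \frac{1}{665}\right) = \left(-3672\right) \left(- \frac{1}{312}\right) - \frac{2307}{665} = \frac{153}{13} - \frac{2307}{665} = \frac{71754}{8645}$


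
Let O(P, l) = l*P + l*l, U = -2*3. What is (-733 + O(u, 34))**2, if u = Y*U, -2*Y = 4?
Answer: 690561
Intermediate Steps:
Y = -2 (Y = -1/2*4 = -2)
U = -6
u = 12 (u = -2*(-6) = 12)
O(P, l) = l**2 + P*l (O(P, l) = P*l + l**2 = l**2 + P*l)
(-733 + O(u, 34))**2 = (-733 + 34*(12 + 34))**2 = (-733 + 34*46)**2 = (-733 + 1564)**2 = 831**2 = 690561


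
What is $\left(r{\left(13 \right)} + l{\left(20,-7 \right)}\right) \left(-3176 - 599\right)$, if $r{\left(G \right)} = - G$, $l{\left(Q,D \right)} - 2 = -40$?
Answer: $192525$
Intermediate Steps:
$l{\left(Q,D \right)} = -38$ ($l{\left(Q,D \right)} = 2 - 40 = -38$)
$\left(r{\left(13 \right)} + l{\left(20,-7 \right)}\right) \left(-3176 - 599\right) = \left(\left(-1\right) 13 - 38\right) \left(-3176 - 599\right) = \left(-13 - 38\right) \left(-3775\right) = \left(-51\right) \left(-3775\right) = 192525$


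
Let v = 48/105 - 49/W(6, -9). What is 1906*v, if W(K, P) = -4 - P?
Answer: -623262/35 ≈ -17808.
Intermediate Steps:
v = -327/35 (v = 48/105 - 49/(-4 - 1*(-9)) = 48*(1/105) - 49/(-4 + 9) = 16/35 - 49/5 = -327/35 ≈ -9.3428)
1906*v = 1906*(-327/35) = -623262/35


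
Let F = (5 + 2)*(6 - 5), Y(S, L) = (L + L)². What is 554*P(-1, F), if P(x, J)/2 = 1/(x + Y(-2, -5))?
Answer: 1108/99 ≈ 11.192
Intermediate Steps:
Y(S, L) = 4*L² (Y(S, L) = (2*L)² = 4*L²)
F = 7 (F = 7*1 = 7)
P(x, J) = 2/(100 + x) (P(x, J) = 2/(x + 4*(-5)²) = 2/(x + 4*25) = 2/(x + 100) = 2/(100 + x))
554*P(-1, F) = 554*(2/(100 - 1)) = 554*(2/99) = 1108/99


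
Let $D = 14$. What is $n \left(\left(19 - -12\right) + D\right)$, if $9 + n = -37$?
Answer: $-2070$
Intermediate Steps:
$n = -46$ ($n = -9 - 37 = -46$)
$n \left(\left(19 - -12\right) + D\right) = - 46 \left(\left(19 - -12\right) + 14\right) = - 46 \left(\left(19 + 12\right) + 14\right) = - 46 \left(31 + 14\right) = \left(-46\right) 45 = -2070$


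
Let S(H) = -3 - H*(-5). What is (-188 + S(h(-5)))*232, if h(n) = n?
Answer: -50112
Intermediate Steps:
S(H) = -3 + 5*H (S(H) = -3 - (-5)*H = -3 + 5*H)
(-188 + S(h(-5)))*232 = (-188 + (-3 + 5*(-5)))*232 = (-188 + (-3 - 25))*232 = (-188 - 28)*232 = -216*232 = -50112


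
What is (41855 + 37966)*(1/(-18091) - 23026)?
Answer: -33250504517307/18091 ≈ -1.8380e+9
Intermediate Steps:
(41855 + 37966)*(1/(-18091) - 23026) = 79821*(-1/18091 - 23026) = 79821*(-416563367/18091) = -33250504517307/18091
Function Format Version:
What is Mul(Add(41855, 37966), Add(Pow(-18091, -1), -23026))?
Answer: Rational(-33250504517307, 18091) ≈ -1.8380e+9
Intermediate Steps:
Mul(Add(41855, 37966), Add(Pow(-18091, -1), -23026)) = Mul(79821, Add(Rational(-1, 18091), -23026)) = Mul(79821, Rational(-416563367, 18091)) = Rational(-33250504517307, 18091)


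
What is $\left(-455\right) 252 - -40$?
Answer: $-114620$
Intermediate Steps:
$\left(-455\right) 252 - -40 = -114660 + 40 = -114620$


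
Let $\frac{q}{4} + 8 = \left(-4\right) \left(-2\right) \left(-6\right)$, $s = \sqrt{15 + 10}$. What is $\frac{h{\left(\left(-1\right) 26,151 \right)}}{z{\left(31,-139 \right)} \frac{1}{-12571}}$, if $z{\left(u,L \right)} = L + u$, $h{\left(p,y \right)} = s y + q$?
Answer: $\frac{741689}{12} \approx 61807.0$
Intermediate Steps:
$s = 5$ ($s = \sqrt{25} = 5$)
$q = -224$ ($q = -32 + 4 \left(-4\right) \left(-2\right) \left(-6\right) = -32 + 4 \cdot 8 \left(-6\right) = -32 + 4 \left(-48\right) = -32 - 192 = -224$)
$h{\left(p,y \right)} = -224 + 5 y$ ($h{\left(p,y \right)} = 5 y - 224 = -224 + 5 y$)
$\frac{h{\left(\left(-1\right) 26,151 \right)}}{z{\left(31,-139 \right)} \frac{1}{-12571}} = \frac{-224 + 5 \cdot 151}{\left(-139 + 31\right) \frac{1}{-12571}} = \frac{-224 + 755}{\left(-108\right) \left(- \frac{1}{12571}\right)} = \frac{531}{\frac{108}{12571}} = 531 \cdot \frac{12571}{108} = \frac{741689}{12}$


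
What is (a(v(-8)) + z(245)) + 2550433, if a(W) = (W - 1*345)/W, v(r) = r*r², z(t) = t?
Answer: 1305947993/512 ≈ 2.5507e+6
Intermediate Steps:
v(r) = r³
a(W) = (-345 + W)/W (a(W) = (W - 345)/W = (-345 + W)/W)
(a(v(-8)) + z(245)) + 2550433 = ((-345 + (-8)³)/((-8)³) + 245) + 2550433 = ((-345 - 512)/(-512) + 245) + 2550433 = (-1/512*(-857) + 245) + 2550433 = (857/512 + 245) + 2550433 = 126297/512 + 2550433 = 1305947993/512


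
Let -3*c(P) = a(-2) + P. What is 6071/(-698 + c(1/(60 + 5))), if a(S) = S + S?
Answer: -1183845/135851 ≈ -8.7143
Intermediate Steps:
a(S) = 2*S
c(P) = 4/3 - P/3 (c(P) = -(2*(-2) + P)/3 = -(-4 + P)/3 = 4/3 - P/3)
6071/(-698 + c(1/(60 + 5))) = 6071/(-698 + (4/3 - 1/(3*(60 + 5)))) = 6071/(-698 + (4/3 - 1/3/65)) = 6071/(-698 + (4/3 - 1/3*1/65)) = 6071/(-698 + (4/3 - 1/195)) = 6071/(-698 + 259/195) = 6071/(-135851/195) = 6071*(-195/135851) = -1183845/135851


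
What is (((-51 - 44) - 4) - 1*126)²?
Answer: 50625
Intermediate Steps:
(((-51 - 44) - 4) - 1*126)² = ((-95 - 4) - 126)² = (-99 - 126)² = (-225)² = 50625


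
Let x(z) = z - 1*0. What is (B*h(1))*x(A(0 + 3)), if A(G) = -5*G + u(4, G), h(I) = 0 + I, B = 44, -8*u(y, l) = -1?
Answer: -1309/2 ≈ -654.50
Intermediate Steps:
u(y, l) = ⅛ (u(y, l) = -⅛*(-1) = ⅛)
h(I) = I
A(G) = ⅛ - 5*G (A(G) = -5*G + ⅛ = ⅛ - 5*G)
x(z) = z (x(z) = z + 0 = z)
(B*h(1))*x(A(0 + 3)) = (44*1)*(⅛ - 5*(0 + 3)) = 44*(⅛ - 5*3) = 44*(⅛ - 15) = 44*(-119/8) = -1309/2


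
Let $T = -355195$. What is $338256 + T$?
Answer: $-16939$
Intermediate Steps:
$338256 + T = 338256 - 355195 = -16939$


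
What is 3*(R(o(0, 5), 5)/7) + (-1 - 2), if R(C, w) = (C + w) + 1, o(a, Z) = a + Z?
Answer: 12/7 ≈ 1.7143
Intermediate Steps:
o(a, Z) = Z + a
R(C, w) = 1 + C + w
3*(R(o(0, 5), 5)/7) + (-1 - 2) = 3*((1 + (5 + 0) + 5)/7) + (-1 - 2) = 3*((1 + 5 + 5)*(⅐)) - 3 = 3*(11*(⅐)) - 3 = 3*(11/7) - 3 = 33/7 - 3 = 12/7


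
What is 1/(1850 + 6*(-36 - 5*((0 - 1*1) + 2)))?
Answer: 1/1604 ≈ 0.00062344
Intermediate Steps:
1/(1850 + 6*(-36 - 5*((0 - 1*1) + 2))) = 1/(1850 + 6*(-36 - 5*((0 - 1) + 2))) = 1/(1850 + 6*(-36 - 5*(-1 + 2))) = 1/(1850 + 6*(-36 - 5*1)) = 1/(1850 + 6*(-36 - 5)) = 1/(1850 + 6*(-41)) = 1/(1850 - 246) = 1/1604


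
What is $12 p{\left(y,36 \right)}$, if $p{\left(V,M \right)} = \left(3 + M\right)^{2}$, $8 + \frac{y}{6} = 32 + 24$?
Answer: $18252$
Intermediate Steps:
$y = 288$ ($y = -48 + 6 \left(32 + 24\right) = -48 + 6 \cdot 56 = -48 + 336 = 288$)
$12 p{\left(y,36 \right)} = 12 \left(3 + 36\right)^{2} = 12 \cdot 39^{2} = 12 \cdot 1521 = 18252$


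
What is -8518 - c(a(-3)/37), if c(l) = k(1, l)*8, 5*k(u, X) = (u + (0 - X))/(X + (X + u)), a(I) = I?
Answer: -264122/31 ≈ -8520.1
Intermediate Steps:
k(u, X) = (u - X)/(5*(u + 2*X)) (k(u, X) = ((u + (0 - X))/(X + (X + u)))/5 = ((u - X)/(u + 2*X))/5 = (u - X)/(5*(u + 2*X)))
c(l) = 8*(1 - l)/(5*(1 + 2*l)) (c(l) = ((1 - l)/(5*(1 + 2*l)))*8 = 8*(1 - l)/(5*(1 + 2*l)))
-8518 - c(a(-3)/37) = -8518 - 8*(1 - (-3)/37)/(5*(1 + 2*(-3/37))) = -8518 - 8*(1 - (-3)/37)/(5*(1 + 2*(-3*1/37))) = -8518 - 8*(1 - 1*(-3/37))/(5*(1 + 2*(-3/37))) = -8518 - 8*(1 + 3/37)/(5*(1 - 6/37)) = -8518 - 8*40/(5*31/37*37) = -8518 - 8*37*40/(5*31*37) = -8518 - 1*64/31 = -8518 - 64/31 = -264122/31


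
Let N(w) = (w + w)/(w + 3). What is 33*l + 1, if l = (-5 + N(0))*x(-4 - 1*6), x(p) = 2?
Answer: -329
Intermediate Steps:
N(w) = 2*w/(3 + w) (N(w) = (2*w)/(3 + w) = 2*w/(3 + w))
l = -10 (l = (-5 + 2*0/(3 + 0))*2 = (-5 + 2*0/3)*2 = (-5 + 2*0*(⅓))*2 = (-5 + 0)*2 = -5*2 = -10)
33*l + 1 = 33*(-10) + 1 = -330 + 1 = -329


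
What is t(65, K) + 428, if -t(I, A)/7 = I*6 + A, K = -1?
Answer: -2295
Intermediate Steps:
t(I, A) = -42*I - 7*A (t(I, A) = -7*(I*6 + A) = -7*(6*I + A) = -7*(A + 6*I) = -42*I - 7*A)
t(65, K) + 428 = (-42*65 - 7*(-1)) + 428 = (-2730 + 7) + 428 = -2723 + 428 = -2295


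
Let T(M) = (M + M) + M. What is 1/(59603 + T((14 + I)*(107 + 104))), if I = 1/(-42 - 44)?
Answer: 86/5887357 ≈ 1.4608e-5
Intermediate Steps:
I = -1/86 (I = 1/(-86) = -1/86 ≈ -0.011628)
T(M) = 3*M (T(M) = 2*M + M = 3*M)
1/(59603 + T((14 + I)*(107 + 104))) = 1/(59603 + 3*((14 - 1/86)*(107 + 104))) = 1/(59603 + 3*((1203/86)*211)) = 1/(59603 + 3*(253833/86)) = 1/(59603 + 761499/86) = 1/(5887357/86) = 86/5887357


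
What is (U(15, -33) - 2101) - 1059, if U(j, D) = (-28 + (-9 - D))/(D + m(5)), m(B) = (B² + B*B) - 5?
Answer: -9481/3 ≈ -3160.3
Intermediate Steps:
m(B) = -5 + 2*B² (m(B) = (B² + B²) - 5 = 2*B² - 5 = -5 + 2*B²)
U(j, D) = (-37 - D)/(45 + D) (U(j, D) = (-28 + (-9 - D))/(D + (-5 + 2*5²)) = (-37 - D)/(D + (-5 + 2*25)) = (-37 - D)/(D + (-5 + 50)) = (-37 - D)/(D + 45) = (-37 - D)/(45 + D))
(U(15, -33) - 2101) - 1059 = ((-37 - 1*(-33))/(45 - 33) - 2101) - 1059 = ((-37 + 33)/12 - 2101) - 1059 = ((1/12)*(-4) - 2101) - 1059 = (-⅓ - 2101) - 1059 = -6304/3 - 1059 = -9481/3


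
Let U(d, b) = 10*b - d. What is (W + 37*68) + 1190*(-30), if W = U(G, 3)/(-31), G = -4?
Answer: -1028738/31 ≈ -33185.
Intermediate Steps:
U(d, b) = -d + 10*b
W = -34/31 (W = (-1*(-4) + 10*3)/(-31) = (4 + 30)*(-1/31) = 34*(-1/31) = -34/31 ≈ -1.0968)
(W + 37*68) + 1190*(-30) = (-34/31 + 37*68) + 1190*(-30) = (-34/31 + 2516) - 35700 = 77962/31 - 35700 = -1028738/31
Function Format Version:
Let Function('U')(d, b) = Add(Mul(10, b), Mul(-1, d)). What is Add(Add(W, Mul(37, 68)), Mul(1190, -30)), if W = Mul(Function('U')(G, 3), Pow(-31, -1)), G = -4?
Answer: Rational(-1028738, 31) ≈ -33185.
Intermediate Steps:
Function('U')(d, b) = Add(Mul(-1, d), Mul(10, b))
W = Rational(-34, 31) (W = Mul(Add(Mul(-1, -4), Mul(10, 3)), Pow(-31, -1)) = Mul(Add(4, 30), Rational(-1, 31)) = Mul(34, Rational(-1, 31)) = Rational(-34, 31) ≈ -1.0968)
Add(Add(W, Mul(37, 68)), Mul(1190, -30)) = Add(Add(Rational(-34, 31), Mul(37, 68)), Mul(1190, -30)) = Add(Add(Rational(-34, 31), 2516), -35700) = Add(Rational(77962, 31), -35700) = Rational(-1028738, 31)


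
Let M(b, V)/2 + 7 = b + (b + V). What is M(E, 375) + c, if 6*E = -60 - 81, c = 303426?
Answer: 304068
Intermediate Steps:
E = -47/2 (E = (-60 - 81)/6 = (⅙)*(-141) = -47/2 ≈ -23.500)
M(b, V) = -14 + 2*V + 4*b (M(b, V) = -14 + 2*(b + (b + V)) = -14 + 2*(b + (V + b)) = -14 + 2*(V + 2*b) = -14 + (2*V + 4*b) = -14 + 2*V + 4*b)
M(E, 375) + c = (-14 + 2*375 + 4*(-47/2)) + 303426 = (-14 + 750 - 94) + 303426 = 642 + 303426 = 304068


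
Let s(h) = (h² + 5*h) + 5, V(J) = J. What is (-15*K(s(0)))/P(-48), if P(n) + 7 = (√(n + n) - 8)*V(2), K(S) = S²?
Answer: 8625/913 + 3000*I*√6/913 ≈ 9.4469 + 8.0487*I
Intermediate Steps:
s(h) = 5 + h² + 5*h
P(n) = -23 + 2*√2*√n (P(n) = -7 + (√(n + n) - 8)*2 = -7 + (√(2*n) - 8)*2 = -7 + (√2*√n - 8)*2 = -7 + (-8 + √2*√n)*2 = -7 + (-16 + 2*√2*√n) = -23 + 2*√2*√n)
(-15*K(s(0)))/P(-48) = (-15*(5 + 0² + 5*0)²)/(-23 + 2*√2*√(-48)) = (-15*(5 + 0 + 0)²)/(-23 + 2*√2*(4*I*√3)) = (-15*5²)/(-23 + 8*I*√6) = (-15*25)/(-23 + 8*I*√6) = -375/(-23 + 8*I*√6)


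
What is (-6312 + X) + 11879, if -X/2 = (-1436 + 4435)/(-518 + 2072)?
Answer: 4322560/777 ≈ 5563.1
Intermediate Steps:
X = -2999/777 (X = -2*(-1436 + 4435)/(-518 + 2072) = -5998/1554 = -2*2999/1554 = -2999/777 ≈ -3.8597)
(-6312 + X) + 11879 = (-6312 - 2999/777) + 11879 = -4907423/777 + 11879 = 4322560/777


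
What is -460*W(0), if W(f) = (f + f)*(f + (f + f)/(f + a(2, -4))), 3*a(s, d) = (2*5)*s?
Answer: 0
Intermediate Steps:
a(s, d) = 10*s/3 (a(s, d) = ((2*5)*s)/3 = (10*s)/3 = 10*s/3)
W(f) = 2*f*(f + 2*f/(20/3 + f)) (W(f) = (f + f)*(f + (f + f)/(f + (10/3)*2)) = (2*f)*(f + (2*f)/(f + 20/3)) = (2*f)*(f + (2*f)/(20/3 + f)) = (2*f)*(f + 2*f/(20/3 + f)) = 2*f*(f + 2*f/(20/3 + f)))
-460*W(0) = -460*0²*(52 + 6*0)/(20 + 3*0) = -0*(52 + 0)/(20 + 0) = -0*52/20 = -460*0 = 0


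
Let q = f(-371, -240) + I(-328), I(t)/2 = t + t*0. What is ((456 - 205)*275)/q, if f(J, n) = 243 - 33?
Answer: -69025/446 ≈ -154.76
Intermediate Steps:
I(t) = 2*t (I(t) = 2*(t + t*0) = 2*(t + 0) = 2*t)
f(J, n) = 210
q = -446 (q = 210 + 2*(-328) = 210 - 656 = -446)
((456 - 205)*275)/q = ((456 - 205)*275)/(-446) = (251*275)*(-1/446) = 69025*(-1/446) = -69025/446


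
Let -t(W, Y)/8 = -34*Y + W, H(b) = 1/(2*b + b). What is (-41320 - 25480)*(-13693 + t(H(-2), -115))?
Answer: 9012322000/3 ≈ 3.0041e+9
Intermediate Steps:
H(b) = 1/(3*b)
t(W, Y) = -8*W + 272*Y (t(W, Y) = -8*(-34*Y + W) = -8*(W - 34*Y) = -8*W + 272*Y)
(-41320 - 25480)*(-13693 + t(H(-2), -115)) = (-41320 - 25480)*(-13693 + (-8/(3*(-2)) + 272*(-115))) = -66800*(-13693 + (-8*(-1)/(3*2) - 31280)) = -66800*(-13693 + (-8*(-⅙) - 31280)) = -66800*(-13693 + (4/3 - 31280)) = -66800*(-13693 - 93836/3) = -66800*(-134915/3) = 9012322000/3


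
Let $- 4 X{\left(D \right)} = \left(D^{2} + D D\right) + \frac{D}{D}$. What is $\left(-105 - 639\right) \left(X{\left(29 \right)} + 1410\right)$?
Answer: $-736002$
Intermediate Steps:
$X{\left(D \right)} = - \frac{1}{4} - \frac{D^{2}}{2}$ ($X{\left(D \right)} = - \frac{\left(D^{2} + D D\right) + \frac{D}{D}}{4} = - \frac{\left(D^{2} + D^{2}\right) + 1}{4} = - \frac{2 D^{2} + 1}{4} = - \frac{1 + 2 D^{2}}{4} = - \frac{1}{4} - \frac{D^{2}}{2}$)
$\left(-105 - 639\right) \left(X{\left(29 \right)} + 1410\right) = \left(-105 - 639\right) \left(\left(- \frac{1}{4} - \frac{29^{2}}{2}\right) + 1410\right) = - 744 \left(\left(- \frac{1}{4} - \frac{841}{2}\right) + 1410\right) = - 744 \left(- \frac{1683}{4} + 1410\right) = \left(-744\right) \frac{3957}{4} = -736002$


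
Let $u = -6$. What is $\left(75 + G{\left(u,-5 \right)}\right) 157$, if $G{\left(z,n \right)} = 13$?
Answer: $13816$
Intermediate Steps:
$\left(75 + G{\left(u,-5 \right)}\right) 157 = \left(75 + 13\right) 157 = 88 \cdot 157 = 13816$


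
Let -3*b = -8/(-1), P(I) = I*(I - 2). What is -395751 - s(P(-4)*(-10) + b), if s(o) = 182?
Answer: -395933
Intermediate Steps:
P(I) = I*(-2 + I)
b = -8/3 (b = -(-8)/(3*(-1)) = -(-8)*(-1)/3 = -⅓*8 = -8/3 ≈ -2.6667)
-395751 - s(P(-4)*(-10) + b) = -395751 - 1*182 = -395751 - 182 = -395933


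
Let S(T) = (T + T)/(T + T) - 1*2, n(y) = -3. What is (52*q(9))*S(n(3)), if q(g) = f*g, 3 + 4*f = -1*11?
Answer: 1638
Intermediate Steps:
f = -7/2 (f = -¾ + (-1*11)/4 = -¾ + (¼)*(-11) = -¾ - 11/4 = -7/2 ≈ -3.5000)
S(T) = -1 (S(T) = (2*T)/((2*T)) - 2 = (2*T)*(1/(2*T)) - 2 = 1 - 2 = -1)
q(g) = -7*g/2
(52*q(9))*S(n(3)) = (52*(-7/2*9))*(-1) = (52*(-63/2))*(-1) = -1638*(-1) = 1638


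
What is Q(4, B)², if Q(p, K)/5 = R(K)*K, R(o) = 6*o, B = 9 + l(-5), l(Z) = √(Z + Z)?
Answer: 1620900 + 2300400*I*√10 ≈ 1.6209e+6 + 7.2745e+6*I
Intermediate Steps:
l(Z) = √2*√Z (l(Z) = √(2*Z) = √2*√Z)
B = 9 + I*√10 (B = 9 + √2*√(-5) = 9 + √2*(I*√5) = 9 + I*√10 ≈ 9.0 + 3.1623*I)
Q(p, K) = 30*K² (Q(p, K) = 5*((6*K)*K) = 5*(6*K²) = 30*K²)
Q(4, B)² = (30*(9 + I*√10)²)² = 900*(9 + I*√10)⁴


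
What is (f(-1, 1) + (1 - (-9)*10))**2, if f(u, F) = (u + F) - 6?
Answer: 7225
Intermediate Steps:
f(u, F) = -6 + F + u (f(u, F) = (F + u) - 6 = -6 + F + u)
(f(-1, 1) + (1 - (-9)*10))**2 = ((-6 + 1 - 1) + (1 - (-9)*10))**2 = (-6 + (1 - 9*(-10)))**2 = (-6 + (1 + 90))**2 = (-6 + 91)**2 = 85**2 = 7225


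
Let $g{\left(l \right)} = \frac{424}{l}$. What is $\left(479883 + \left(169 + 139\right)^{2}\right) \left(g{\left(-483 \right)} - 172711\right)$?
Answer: $- \frac{2084578306793}{21} \approx -9.9266 \cdot 10^{10}$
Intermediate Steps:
$\left(479883 + \left(169 + 139\right)^{2}\right) \left(g{\left(-483 \right)} - 172711\right) = \left(479883 + \left(169 + 139\right)^{2}\right) \left(\frac{424}{-483} - 172711\right) = \left(479883 + 308^{2}\right) \left(424 \left(- \frac{1}{483}\right) - 172711\right) = \left(479883 + 94864\right) \left(- \frac{424}{483} - 172711\right) = 574747 \left(- \frac{83419837}{483}\right) = - \frac{2084578306793}{21}$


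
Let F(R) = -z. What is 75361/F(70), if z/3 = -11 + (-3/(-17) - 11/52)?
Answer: 66619124/29265 ≈ 2276.4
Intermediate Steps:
z = -29265/884 (z = 3*(-11 + (-3/(-17) - 11/52)) = 3*(-11 + (-3*(-1/17) - 11*1/52)) = 3*(-11 + (3/17 - 11/52)) = 3*(-11 - 31/884) = 3*(-9755/884) = -29265/884 ≈ -33.105)
F(R) = 29265/884 (F(R) = -1*(-29265/884) = 29265/884)
75361/F(70) = 75361/(29265/884) = 75361*(884/29265) = 66619124/29265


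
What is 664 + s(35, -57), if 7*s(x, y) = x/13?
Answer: 8637/13 ≈ 664.38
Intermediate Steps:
s(x, y) = x/91 (s(x, y) = (x/13)/7 = x/91)
664 + s(35, -57) = 664 + (1/91)*35 = 664 + 5/13 = 8637/13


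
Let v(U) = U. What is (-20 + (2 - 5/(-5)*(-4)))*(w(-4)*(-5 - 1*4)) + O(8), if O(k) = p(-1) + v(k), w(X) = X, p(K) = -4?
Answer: -788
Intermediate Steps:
O(k) = -4 + k
(-20 + (2 - 5/(-5)*(-4)))*(w(-4)*(-5 - 1*4)) + O(8) = (-20 + (2 - 5/(-5)*(-4)))*(-4*(-5 - 1*4)) + (-4 + 8) = (-20 + (2 - 5*(-1/5)*(-4)))*(-4*(-5 - 4)) + 4 = (-20 + (2 + 1*(-4)))*(-4*(-9)) + 4 = (-20 + (2 - 4))*36 + 4 = (-20 - 2)*36 + 4 = -22*36 + 4 = -792 + 4 = -788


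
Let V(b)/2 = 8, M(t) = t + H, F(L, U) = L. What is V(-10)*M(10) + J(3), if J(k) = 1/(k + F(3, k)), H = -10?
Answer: ⅙ ≈ 0.16667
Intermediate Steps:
M(t) = -10 + t (M(t) = t - 10 = -10 + t)
V(b) = 16 (V(b) = 2*8 = 16)
J(k) = 1/(3 + k) (J(k) = 1/(k + 3) = 1/(3 + k))
V(-10)*M(10) + J(3) = 16*(-10 + 10) + 1/(3 + 3) = 16*0 + 1/6 = 0 + ⅙ = ⅙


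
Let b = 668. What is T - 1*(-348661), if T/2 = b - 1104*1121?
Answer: -2125171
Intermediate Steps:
T = -2473832 (T = 2*(668 - 1104*1121) = 2*(668 - 1237584) = 2*(-1236916) = -2473832)
T - 1*(-348661) = -2473832 - 1*(-348661) = -2473832 + 348661 = -2125171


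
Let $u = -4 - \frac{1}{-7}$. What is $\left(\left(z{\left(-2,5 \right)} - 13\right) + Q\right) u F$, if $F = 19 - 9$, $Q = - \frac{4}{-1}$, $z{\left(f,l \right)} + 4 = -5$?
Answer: $\frac{4860}{7} \approx 694.29$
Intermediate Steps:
$z{\left(f,l \right)} = -9$ ($z{\left(f,l \right)} = -4 - 5 = -9$)
$Q = 4$ ($Q = \left(-4\right) \left(-1\right) = 4$)
$u = - \frac{27}{7}$ ($u = -4 - - \frac{1}{7} = -4 + \frac{1}{7} = - \frac{27}{7} \approx -3.8571$)
$F = 10$
$\left(\left(z{\left(-2,5 \right)} - 13\right) + Q\right) u F = \left(\left(-9 - 13\right) + 4\right) \left(- \frac{27}{7}\right) 10 = \left(-22 + 4\right) \left(- \frac{27}{7}\right) 10 = \left(-18\right) \left(- \frac{27}{7}\right) 10 = \frac{486}{7} \cdot 10 = \frac{4860}{7}$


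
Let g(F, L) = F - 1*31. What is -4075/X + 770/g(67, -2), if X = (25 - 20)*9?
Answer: -415/6 ≈ -69.167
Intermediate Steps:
g(F, L) = -31 + F (g(F, L) = F - 31 = -31 + F)
X = 45 (X = 5*9 = 45)
-4075/X + 770/g(67, -2) = -4075/45 + 770/(-31 + 67) = -4075*1/45 + 770/36 = -815/9 + 770*(1/36) = -815/9 + 385/18 = -415/6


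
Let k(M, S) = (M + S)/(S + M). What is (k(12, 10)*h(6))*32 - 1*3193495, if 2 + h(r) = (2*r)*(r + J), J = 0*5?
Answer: -3191255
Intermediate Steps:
J = 0
h(r) = -2 + 2*r**2 (h(r) = -2 + (2*r)*(r + 0) = -2 + (2*r)*r = -2 + 2*r**2)
k(M, S) = 1 (k(M, S) = (M + S)/(M + S) = 1)
(k(12, 10)*h(6))*32 - 1*3193495 = (1*(-2 + 2*6**2))*32 - 1*3193495 = (1*(-2 + 2*36))*32 - 3193495 = (1*(-2 + 72))*32 - 3193495 = (1*70)*32 - 3193495 = 70*32 - 3193495 = 2240 - 3193495 = -3191255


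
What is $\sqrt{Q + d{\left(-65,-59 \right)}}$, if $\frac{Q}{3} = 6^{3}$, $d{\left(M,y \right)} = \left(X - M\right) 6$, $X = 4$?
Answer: $3 \sqrt{118} \approx 32.588$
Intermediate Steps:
$d{\left(M,y \right)} = 24 - 6 M$ ($d{\left(M,y \right)} = \left(4 - M\right) 6 = 24 - 6 M$)
$Q = 648$ ($Q = 3 \cdot 6^{3} = 3 \cdot 216 = 648$)
$\sqrt{Q + d{\left(-65,-59 \right)}} = \sqrt{648 + \left(24 - -390\right)} = \sqrt{648 + \left(24 + 390\right)} = \sqrt{648 + 414} = \sqrt{1062} = 3 \sqrt{118}$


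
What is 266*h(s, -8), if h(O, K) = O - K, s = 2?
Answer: 2660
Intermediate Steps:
266*h(s, -8) = 266*(2 - 1*(-8)) = 266*(2 + 8) = 266*10 = 2660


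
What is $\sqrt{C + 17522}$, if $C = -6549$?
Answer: $\sqrt{10973} \approx 104.75$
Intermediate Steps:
$\sqrt{C + 17522} = \sqrt{-6549 + 17522} = \sqrt{10973}$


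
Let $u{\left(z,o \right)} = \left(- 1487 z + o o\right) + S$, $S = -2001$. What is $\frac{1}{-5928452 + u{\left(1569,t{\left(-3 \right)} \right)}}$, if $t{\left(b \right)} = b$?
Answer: $- \frac{1}{8263547} \approx -1.2101 \cdot 10^{-7}$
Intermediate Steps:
$u{\left(z,o \right)} = -2001 + o^{2} - 1487 z$ ($u{\left(z,o \right)} = \left(- 1487 z + o o\right) - 2001 = \left(- 1487 z + o^{2}\right) - 2001 = \left(o^{2} - 1487 z\right) - 2001 = -2001 + o^{2} - 1487 z$)
$\frac{1}{-5928452 + u{\left(1569,t{\left(-3 \right)} \right)}} = \frac{1}{-5928452 - \left(2335104 - 9\right)} = \frac{1}{-5928452 - 2335095} = \frac{1}{-8263547} = - \frac{1}{8263547}$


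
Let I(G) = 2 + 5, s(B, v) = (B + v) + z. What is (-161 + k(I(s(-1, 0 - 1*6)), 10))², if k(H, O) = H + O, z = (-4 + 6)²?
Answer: 20736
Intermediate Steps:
z = 4 (z = 2² = 4)
s(B, v) = 4 + B + v (s(B, v) = (B + v) + 4 = 4 + B + v)
I(G) = 7
(-161 + k(I(s(-1, 0 - 1*6)), 10))² = (-161 + (7 + 10))² = (-161 + 17)² = (-144)² = 20736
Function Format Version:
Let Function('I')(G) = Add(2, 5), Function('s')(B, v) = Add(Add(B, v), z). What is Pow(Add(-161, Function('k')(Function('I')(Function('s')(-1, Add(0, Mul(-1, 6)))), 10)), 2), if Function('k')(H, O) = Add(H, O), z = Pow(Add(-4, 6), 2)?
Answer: 20736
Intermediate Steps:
z = 4 (z = Pow(2, 2) = 4)
Function('s')(B, v) = Add(4, B, v) (Function('s')(B, v) = Add(Add(B, v), 4) = Add(4, B, v))
Function('I')(G) = 7
Pow(Add(-161, Function('k')(Function('I')(Function('s')(-1, Add(0, Mul(-1, 6)))), 10)), 2) = Pow(Add(-161, Add(7, 10)), 2) = Pow(Add(-161, 17), 2) = Pow(-144, 2) = 20736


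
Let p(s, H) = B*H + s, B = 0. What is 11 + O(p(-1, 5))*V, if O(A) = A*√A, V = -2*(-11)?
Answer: 11 - 22*I ≈ 11.0 - 22.0*I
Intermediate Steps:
V = 22
p(s, H) = s (p(s, H) = 0*H + s = 0 + s = s)
O(A) = A^(3/2)
11 + O(p(-1, 5))*V = 11 + (-1)^(3/2)*22 = 11 - I*22 = 11 - 22*I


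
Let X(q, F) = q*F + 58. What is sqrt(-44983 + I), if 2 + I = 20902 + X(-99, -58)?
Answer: I*sqrt(18283) ≈ 135.21*I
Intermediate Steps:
X(q, F) = 58 + F*q (X(q, F) = F*q + 58 = 58 + F*q)
I = 26700 (I = -2 + (20902 + (58 - 58*(-99))) = -2 + (20902 + (58 + 5742)) = -2 + (20902 + 5800) = -2 + 26702 = 26700)
sqrt(-44983 + I) = sqrt(-44983 + 26700) = sqrt(-18283) = I*sqrt(18283)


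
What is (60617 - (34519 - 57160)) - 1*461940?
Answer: -378682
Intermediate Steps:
(60617 - (34519 - 57160)) - 1*461940 = (60617 - 1*(-22641)) - 461940 = (60617 + 22641) - 461940 = 83258 - 461940 = -378682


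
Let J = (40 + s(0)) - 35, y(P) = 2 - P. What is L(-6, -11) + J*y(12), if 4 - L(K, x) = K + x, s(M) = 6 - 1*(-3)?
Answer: -119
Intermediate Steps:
s(M) = 9 (s(M) = 6 + 3 = 9)
L(K, x) = 4 - K - x (L(K, x) = 4 - (K + x) = 4 + (-K - x) = 4 - K - x)
J = 14 (J = (40 + 9) - 35 = 49 - 35 = 14)
L(-6, -11) + J*y(12) = (4 - 1*(-6) - 1*(-11)) + 14*(2 - 1*12) = (4 + 6 + 11) + 14*(2 - 12) = 21 + 14*(-10) = 21 - 140 = -119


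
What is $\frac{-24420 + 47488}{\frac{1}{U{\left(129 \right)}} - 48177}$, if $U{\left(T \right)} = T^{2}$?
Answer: $- \frac{95968647}{200428364} \approx -0.47882$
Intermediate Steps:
$\frac{-24420 + 47488}{\frac{1}{U{\left(129 \right)}} - 48177} = \frac{-24420 + 47488}{\frac{1}{129^{2}} - 48177} = \frac{23068}{\frac{1}{16641} - 48177} = \frac{23068}{- \frac{801713456}{16641}} = 23068 \left(- \frac{16641}{801713456}\right) = - \frac{95968647}{200428364}$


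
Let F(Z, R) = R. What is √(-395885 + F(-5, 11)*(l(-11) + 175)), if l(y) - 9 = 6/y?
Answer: 3*I*√43763 ≈ 627.59*I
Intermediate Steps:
l(y) = 9 + 6/y
√(-395885 + F(-5, 11)*(l(-11) + 175)) = √(-395885 + 11*((9 + 6/(-11)) + 175)) = √(-395885 + 11*((9 + 6*(-1/11)) + 175)) = √(-395885 + 11*((9 - 6/11) + 175)) = √(-395885 + 11*(93/11 + 175)) = √(-395885 + 11*(2018/11)) = √(-395885 + 2018) = √(-393867) = 3*I*√43763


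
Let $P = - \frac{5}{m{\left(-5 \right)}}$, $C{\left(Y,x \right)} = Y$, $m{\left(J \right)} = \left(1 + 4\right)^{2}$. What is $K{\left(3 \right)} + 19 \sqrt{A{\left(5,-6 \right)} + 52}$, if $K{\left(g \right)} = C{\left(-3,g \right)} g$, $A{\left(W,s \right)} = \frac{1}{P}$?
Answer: $-9 + 19 \sqrt{47} \approx 121.26$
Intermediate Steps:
$m{\left(J \right)} = 25$ ($m{\left(J \right)} = 5^{2} = 25$)
$P = - \frac{1}{5}$ ($P = - \frac{5}{25} = \left(-5\right) \frac{1}{25} = - \frac{1}{5} \approx -0.2$)
$A{\left(W,s \right)} = -5$ ($A{\left(W,s \right)} = \frac{1}{- \frac{1}{5}} = -5$)
$K{\left(g \right)} = - 3 g$
$K{\left(3 \right)} + 19 \sqrt{A{\left(5,-6 \right)} + 52} = \left(-3\right) 3 + 19 \sqrt{-5 + 52} = -9 + 19 \sqrt{47}$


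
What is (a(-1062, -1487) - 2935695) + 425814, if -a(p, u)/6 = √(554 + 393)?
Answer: -2509881 - 6*√947 ≈ -2.5101e+6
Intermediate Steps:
a(p, u) = -6*√947 (a(p, u) = -6*√(554 + 393) = -6*√947)
(a(-1062, -1487) - 2935695) + 425814 = (-6*√947 - 2935695) + 425814 = (-2935695 - 6*√947) + 425814 = -2509881 - 6*√947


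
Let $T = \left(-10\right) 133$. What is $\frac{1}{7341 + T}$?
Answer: $\frac{1}{6011} \approx 0.00016636$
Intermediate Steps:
$T = -1330$
$\frac{1}{7341 + T} = \frac{1}{7341 - 1330} = \frac{1}{6011}$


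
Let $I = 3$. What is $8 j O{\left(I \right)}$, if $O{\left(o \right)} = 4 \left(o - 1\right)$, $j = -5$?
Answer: $-320$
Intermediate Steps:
$O{\left(o \right)} = -4 + 4 o$ ($O{\left(o \right)} = 4 \left(-1 + o\right) = -4 + 4 o$)
$8 j O{\left(I \right)} = 8 \left(-5\right) \left(-4 + 4 \cdot 3\right) = - 40 \left(-4 + 12\right) = \left(-40\right) 8 = -320$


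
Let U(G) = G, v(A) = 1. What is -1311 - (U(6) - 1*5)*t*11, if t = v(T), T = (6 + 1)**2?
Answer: -1322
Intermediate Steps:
T = 49 (T = 7**2 = 49)
t = 1
-1311 - (U(6) - 1*5)*t*11 = -1311 - (6 - 1*5)*1*11 = -1311 - (6 - 5)*1*11 = -1311 - 1*1*11 = -1311 - 11 = -1322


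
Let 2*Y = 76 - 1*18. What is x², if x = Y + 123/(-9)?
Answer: 2116/9 ≈ 235.11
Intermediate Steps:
Y = 29 (Y = (76 - 1*18)/2 = (76 - 18)/2 = (½)*58 = 29)
x = 46/3 (x = 29 + 123/(-9) = 29 + 123*(-⅑) = 29 - 41/3 = 46/3 ≈ 15.333)
x² = (46/3)² = 2116/9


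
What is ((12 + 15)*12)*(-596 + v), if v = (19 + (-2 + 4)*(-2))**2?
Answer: -120204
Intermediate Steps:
v = 225 (v = (19 + 2*(-2))**2 = (19 - 4)**2 = 15**2 = 225)
((12 + 15)*12)*(-596 + v) = ((12 + 15)*12)*(-596 + 225) = (27*12)*(-371) = 324*(-371) = -120204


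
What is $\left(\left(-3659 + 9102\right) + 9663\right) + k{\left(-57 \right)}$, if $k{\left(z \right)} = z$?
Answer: $15049$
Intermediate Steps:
$\left(\left(-3659 + 9102\right) + 9663\right) + k{\left(-57 \right)} = \left(\left(-3659 + 9102\right) + 9663\right) - 57 = \left(5443 + 9663\right) - 57 = 15106 - 57 = 15049$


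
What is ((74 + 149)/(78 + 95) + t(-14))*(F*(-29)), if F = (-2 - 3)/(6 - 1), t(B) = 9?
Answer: 51620/173 ≈ 298.38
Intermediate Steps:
F = -1 (F = -5/5 = -5*⅕ = -1)
((74 + 149)/(78 + 95) + t(-14))*(F*(-29)) = ((74 + 149)/(78 + 95) + 9)*(-1*(-29)) = (223/173 + 9)*29 = (1780/173)*29 = 51620/173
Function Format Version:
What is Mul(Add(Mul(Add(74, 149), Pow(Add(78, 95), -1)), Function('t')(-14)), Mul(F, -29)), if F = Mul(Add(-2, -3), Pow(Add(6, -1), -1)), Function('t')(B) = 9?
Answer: Rational(51620, 173) ≈ 298.38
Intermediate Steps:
F = -1 (F = Mul(-5, Pow(5, -1)) = Mul(-5, Rational(1, 5)) = -1)
Mul(Add(Mul(Add(74, 149), Pow(Add(78, 95), -1)), Function('t')(-14)), Mul(F, -29)) = Mul(Add(Mul(Add(74, 149), Pow(Add(78, 95), -1)), 9), Mul(-1, -29)) = Mul(Add(Mul(223, Pow(173, -1)), 9), 29) = Mul(Add(Mul(223, Rational(1, 173)), 9), 29) = Mul(Add(Rational(223, 173), 9), 29) = Mul(Rational(1780, 173), 29) = Rational(51620, 173)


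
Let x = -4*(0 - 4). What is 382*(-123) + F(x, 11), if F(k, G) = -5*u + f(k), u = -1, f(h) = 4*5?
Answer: -46961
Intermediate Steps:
f(h) = 20
x = 16 (x = -4*(-4) = 16)
F(k, G) = 25 (F(k, G) = -5*(-1) + 20 = 5 + 20 = 25)
382*(-123) + F(x, 11) = 382*(-123) + 25 = -46986 + 25 = -46961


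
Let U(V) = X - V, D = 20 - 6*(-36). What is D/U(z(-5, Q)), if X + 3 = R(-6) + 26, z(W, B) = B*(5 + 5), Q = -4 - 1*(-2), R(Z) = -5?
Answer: 118/19 ≈ 6.2105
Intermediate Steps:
D = 236 (D = 20 + 216 = 236)
Q = -2 (Q = -4 + 2 = -2)
z(W, B) = 10*B (z(W, B) = B*10 = 10*B)
X = 18 (X = -3 + (-5 + 26) = -3 + 21 = 18)
U(V) = 18 - V
D/U(z(-5, Q)) = 236/(18 - 10*(-2)) = 236/(18 - 1*(-20)) = 236/(18 + 20) = 236/38 = 236*(1/38) = 118/19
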